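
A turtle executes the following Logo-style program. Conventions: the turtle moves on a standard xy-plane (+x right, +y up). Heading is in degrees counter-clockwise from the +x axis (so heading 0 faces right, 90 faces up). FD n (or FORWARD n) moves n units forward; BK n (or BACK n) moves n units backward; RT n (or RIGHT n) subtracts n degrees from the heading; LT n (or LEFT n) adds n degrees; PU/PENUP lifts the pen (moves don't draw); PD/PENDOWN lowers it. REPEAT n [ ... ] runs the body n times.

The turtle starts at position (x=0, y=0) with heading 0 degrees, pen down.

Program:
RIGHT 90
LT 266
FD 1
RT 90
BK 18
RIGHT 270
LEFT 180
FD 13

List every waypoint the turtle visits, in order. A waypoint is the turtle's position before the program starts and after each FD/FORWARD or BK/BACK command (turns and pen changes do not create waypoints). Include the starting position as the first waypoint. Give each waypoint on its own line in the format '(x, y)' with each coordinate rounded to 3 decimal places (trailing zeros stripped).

Executing turtle program step by step:
Start: pos=(0,0), heading=0, pen down
RT 90: heading 0 -> 270
LT 266: heading 270 -> 176
FD 1: (0,0) -> (-0.998,0.07) [heading=176, draw]
RT 90: heading 176 -> 86
BK 18: (-0.998,0.07) -> (-2.253,-17.886) [heading=86, draw]
RT 270: heading 86 -> 176
LT 180: heading 176 -> 356
FD 13: (-2.253,-17.886) -> (10.715,-18.793) [heading=356, draw]
Final: pos=(10.715,-18.793), heading=356, 3 segment(s) drawn
Waypoints (4 total):
(0, 0)
(-0.998, 0.07)
(-2.253, -17.886)
(10.715, -18.793)

Answer: (0, 0)
(-0.998, 0.07)
(-2.253, -17.886)
(10.715, -18.793)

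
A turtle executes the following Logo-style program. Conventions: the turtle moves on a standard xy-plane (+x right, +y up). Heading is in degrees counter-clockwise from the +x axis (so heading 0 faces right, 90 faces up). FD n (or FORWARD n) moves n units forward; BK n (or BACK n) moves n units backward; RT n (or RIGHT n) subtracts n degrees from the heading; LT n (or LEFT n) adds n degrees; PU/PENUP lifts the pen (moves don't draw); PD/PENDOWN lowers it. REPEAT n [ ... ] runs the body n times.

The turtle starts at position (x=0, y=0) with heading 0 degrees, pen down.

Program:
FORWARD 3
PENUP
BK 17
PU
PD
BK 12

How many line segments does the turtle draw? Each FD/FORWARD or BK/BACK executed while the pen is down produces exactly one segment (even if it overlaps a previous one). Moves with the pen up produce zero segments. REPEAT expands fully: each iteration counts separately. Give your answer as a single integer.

Answer: 2

Derivation:
Executing turtle program step by step:
Start: pos=(0,0), heading=0, pen down
FD 3: (0,0) -> (3,0) [heading=0, draw]
PU: pen up
BK 17: (3,0) -> (-14,0) [heading=0, move]
PU: pen up
PD: pen down
BK 12: (-14,0) -> (-26,0) [heading=0, draw]
Final: pos=(-26,0), heading=0, 2 segment(s) drawn
Segments drawn: 2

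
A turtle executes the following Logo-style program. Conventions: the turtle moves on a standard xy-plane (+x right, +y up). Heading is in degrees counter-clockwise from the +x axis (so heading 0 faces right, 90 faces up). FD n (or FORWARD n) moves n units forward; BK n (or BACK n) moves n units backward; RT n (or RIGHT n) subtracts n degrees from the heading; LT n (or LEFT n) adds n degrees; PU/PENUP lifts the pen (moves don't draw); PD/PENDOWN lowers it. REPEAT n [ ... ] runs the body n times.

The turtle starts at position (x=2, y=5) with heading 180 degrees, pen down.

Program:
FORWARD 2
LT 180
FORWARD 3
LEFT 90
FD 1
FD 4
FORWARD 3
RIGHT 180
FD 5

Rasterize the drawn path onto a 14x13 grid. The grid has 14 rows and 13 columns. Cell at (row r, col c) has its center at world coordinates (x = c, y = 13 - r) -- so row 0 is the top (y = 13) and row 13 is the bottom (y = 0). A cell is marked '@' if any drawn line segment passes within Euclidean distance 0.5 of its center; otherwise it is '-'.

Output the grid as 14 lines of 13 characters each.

Answer: ---@---------
---@---------
---@---------
---@---------
---@---------
---@---------
---@---------
---@---------
@@@@---------
-------------
-------------
-------------
-------------
-------------

Derivation:
Segment 0: (2,5) -> (0,5)
Segment 1: (0,5) -> (3,5)
Segment 2: (3,5) -> (3,6)
Segment 3: (3,6) -> (3,10)
Segment 4: (3,10) -> (3,13)
Segment 5: (3,13) -> (3,8)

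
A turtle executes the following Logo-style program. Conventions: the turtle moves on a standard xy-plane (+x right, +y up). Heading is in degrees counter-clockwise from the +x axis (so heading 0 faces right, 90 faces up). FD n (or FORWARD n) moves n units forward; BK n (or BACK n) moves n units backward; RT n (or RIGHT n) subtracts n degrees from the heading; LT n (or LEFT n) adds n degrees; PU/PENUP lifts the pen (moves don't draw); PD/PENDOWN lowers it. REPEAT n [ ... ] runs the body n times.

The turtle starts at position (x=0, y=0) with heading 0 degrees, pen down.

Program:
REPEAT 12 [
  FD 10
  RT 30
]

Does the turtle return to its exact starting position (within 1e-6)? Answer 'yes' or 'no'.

Executing turtle program step by step:
Start: pos=(0,0), heading=0, pen down
REPEAT 12 [
  -- iteration 1/12 --
  FD 10: (0,0) -> (10,0) [heading=0, draw]
  RT 30: heading 0 -> 330
  -- iteration 2/12 --
  FD 10: (10,0) -> (18.66,-5) [heading=330, draw]
  RT 30: heading 330 -> 300
  -- iteration 3/12 --
  FD 10: (18.66,-5) -> (23.66,-13.66) [heading=300, draw]
  RT 30: heading 300 -> 270
  -- iteration 4/12 --
  FD 10: (23.66,-13.66) -> (23.66,-23.66) [heading=270, draw]
  RT 30: heading 270 -> 240
  -- iteration 5/12 --
  FD 10: (23.66,-23.66) -> (18.66,-32.321) [heading=240, draw]
  RT 30: heading 240 -> 210
  -- iteration 6/12 --
  FD 10: (18.66,-32.321) -> (10,-37.321) [heading=210, draw]
  RT 30: heading 210 -> 180
  -- iteration 7/12 --
  FD 10: (10,-37.321) -> (0,-37.321) [heading=180, draw]
  RT 30: heading 180 -> 150
  -- iteration 8/12 --
  FD 10: (0,-37.321) -> (-8.66,-32.321) [heading=150, draw]
  RT 30: heading 150 -> 120
  -- iteration 9/12 --
  FD 10: (-8.66,-32.321) -> (-13.66,-23.66) [heading=120, draw]
  RT 30: heading 120 -> 90
  -- iteration 10/12 --
  FD 10: (-13.66,-23.66) -> (-13.66,-13.66) [heading=90, draw]
  RT 30: heading 90 -> 60
  -- iteration 11/12 --
  FD 10: (-13.66,-13.66) -> (-8.66,-5) [heading=60, draw]
  RT 30: heading 60 -> 30
  -- iteration 12/12 --
  FD 10: (-8.66,-5) -> (0,0) [heading=30, draw]
  RT 30: heading 30 -> 0
]
Final: pos=(0,0), heading=0, 12 segment(s) drawn

Start position: (0, 0)
Final position: (0, 0)
Distance = 0; < 1e-6 -> CLOSED

Answer: yes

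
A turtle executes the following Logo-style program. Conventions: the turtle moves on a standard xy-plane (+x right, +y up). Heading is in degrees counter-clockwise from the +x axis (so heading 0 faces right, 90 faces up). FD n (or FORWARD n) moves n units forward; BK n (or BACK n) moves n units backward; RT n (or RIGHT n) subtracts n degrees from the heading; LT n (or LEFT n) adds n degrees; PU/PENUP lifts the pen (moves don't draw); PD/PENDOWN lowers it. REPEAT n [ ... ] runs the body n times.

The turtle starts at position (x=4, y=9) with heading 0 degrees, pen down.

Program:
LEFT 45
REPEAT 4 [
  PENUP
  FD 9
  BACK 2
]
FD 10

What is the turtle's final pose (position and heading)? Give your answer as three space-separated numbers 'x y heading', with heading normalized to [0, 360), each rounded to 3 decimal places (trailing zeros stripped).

Answer: 30.87 35.87 45

Derivation:
Executing turtle program step by step:
Start: pos=(4,9), heading=0, pen down
LT 45: heading 0 -> 45
REPEAT 4 [
  -- iteration 1/4 --
  PU: pen up
  FD 9: (4,9) -> (10.364,15.364) [heading=45, move]
  BK 2: (10.364,15.364) -> (8.95,13.95) [heading=45, move]
  -- iteration 2/4 --
  PU: pen up
  FD 9: (8.95,13.95) -> (15.314,20.314) [heading=45, move]
  BK 2: (15.314,20.314) -> (13.899,18.899) [heading=45, move]
  -- iteration 3/4 --
  PU: pen up
  FD 9: (13.899,18.899) -> (20.263,25.263) [heading=45, move]
  BK 2: (20.263,25.263) -> (18.849,23.849) [heading=45, move]
  -- iteration 4/4 --
  PU: pen up
  FD 9: (18.849,23.849) -> (25.213,30.213) [heading=45, move]
  BK 2: (25.213,30.213) -> (23.799,28.799) [heading=45, move]
]
FD 10: (23.799,28.799) -> (30.87,35.87) [heading=45, move]
Final: pos=(30.87,35.87), heading=45, 0 segment(s) drawn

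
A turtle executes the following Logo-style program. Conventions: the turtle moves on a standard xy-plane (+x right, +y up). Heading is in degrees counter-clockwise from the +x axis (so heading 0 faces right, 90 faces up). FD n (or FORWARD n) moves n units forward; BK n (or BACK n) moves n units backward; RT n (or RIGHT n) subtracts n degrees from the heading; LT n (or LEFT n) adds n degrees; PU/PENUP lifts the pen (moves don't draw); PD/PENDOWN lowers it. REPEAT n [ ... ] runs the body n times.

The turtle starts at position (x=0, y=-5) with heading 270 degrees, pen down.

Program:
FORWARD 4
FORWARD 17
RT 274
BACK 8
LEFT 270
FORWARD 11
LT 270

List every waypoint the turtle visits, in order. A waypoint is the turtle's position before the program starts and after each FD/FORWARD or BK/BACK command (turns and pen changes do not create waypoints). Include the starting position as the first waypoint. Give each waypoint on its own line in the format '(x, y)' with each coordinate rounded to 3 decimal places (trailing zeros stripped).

Answer: (0, -5)
(0, -9)
(0, -26)
(-7.981, -25.442)
(-8.748, -36.415)

Derivation:
Executing turtle program step by step:
Start: pos=(0,-5), heading=270, pen down
FD 4: (0,-5) -> (0,-9) [heading=270, draw]
FD 17: (0,-9) -> (0,-26) [heading=270, draw]
RT 274: heading 270 -> 356
BK 8: (0,-26) -> (-7.981,-25.442) [heading=356, draw]
LT 270: heading 356 -> 266
FD 11: (-7.981,-25.442) -> (-8.748,-36.415) [heading=266, draw]
LT 270: heading 266 -> 176
Final: pos=(-8.748,-36.415), heading=176, 4 segment(s) drawn
Waypoints (5 total):
(0, -5)
(0, -9)
(0, -26)
(-7.981, -25.442)
(-8.748, -36.415)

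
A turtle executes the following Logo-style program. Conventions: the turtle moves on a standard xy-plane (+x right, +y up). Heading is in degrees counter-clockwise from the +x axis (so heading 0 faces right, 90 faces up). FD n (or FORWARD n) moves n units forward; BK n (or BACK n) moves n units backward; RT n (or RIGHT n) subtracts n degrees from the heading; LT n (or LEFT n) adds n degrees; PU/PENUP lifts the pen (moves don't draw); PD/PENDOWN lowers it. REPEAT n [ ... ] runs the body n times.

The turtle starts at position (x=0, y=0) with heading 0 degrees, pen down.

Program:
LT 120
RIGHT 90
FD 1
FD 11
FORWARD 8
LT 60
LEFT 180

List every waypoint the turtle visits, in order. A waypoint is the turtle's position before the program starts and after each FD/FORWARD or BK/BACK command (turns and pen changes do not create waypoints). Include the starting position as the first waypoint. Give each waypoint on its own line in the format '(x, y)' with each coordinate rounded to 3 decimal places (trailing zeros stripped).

Executing turtle program step by step:
Start: pos=(0,0), heading=0, pen down
LT 120: heading 0 -> 120
RT 90: heading 120 -> 30
FD 1: (0,0) -> (0.866,0.5) [heading=30, draw]
FD 11: (0.866,0.5) -> (10.392,6) [heading=30, draw]
FD 8: (10.392,6) -> (17.321,10) [heading=30, draw]
LT 60: heading 30 -> 90
LT 180: heading 90 -> 270
Final: pos=(17.321,10), heading=270, 3 segment(s) drawn
Waypoints (4 total):
(0, 0)
(0.866, 0.5)
(10.392, 6)
(17.321, 10)

Answer: (0, 0)
(0.866, 0.5)
(10.392, 6)
(17.321, 10)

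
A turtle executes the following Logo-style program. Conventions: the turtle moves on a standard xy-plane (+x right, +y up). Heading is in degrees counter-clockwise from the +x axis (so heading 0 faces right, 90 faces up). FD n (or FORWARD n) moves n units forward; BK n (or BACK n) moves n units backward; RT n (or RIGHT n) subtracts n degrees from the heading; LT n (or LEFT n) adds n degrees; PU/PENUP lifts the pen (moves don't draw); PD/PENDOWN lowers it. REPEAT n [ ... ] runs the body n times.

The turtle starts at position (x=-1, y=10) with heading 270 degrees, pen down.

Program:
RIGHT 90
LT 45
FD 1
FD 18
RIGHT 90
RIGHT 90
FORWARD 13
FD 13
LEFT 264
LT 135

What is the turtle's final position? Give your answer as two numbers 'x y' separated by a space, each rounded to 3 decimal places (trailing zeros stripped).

Answer: 3.95 14.95

Derivation:
Executing turtle program step by step:
Start: pos=(-1,10), heading=270, pen down
RT 90: heading 270 -> 180
LT 45: heading 180 -> 225
FD 1: (-1,10) -> (-1.707,9.293) [heading=225, draw]
FD 18: (-1.707,9.293) -> (-14.435,-3.435) [heading=225, draw]
RT 90: heading 225 -> 135
RT 90: heading 135 -> 45
FD 13: (-14.435,-3.435) -> (-5.243,5.757) [heading=45, draw]
FD 13: (-5.243,5.757) -> (3.95,14.95) [heading=45, draw]
LT 264: heading 45 -> 309
LT 135: heading 309 -> 84
Final: pos=(3.95,14.95), heading=84, 4 segment(s) drawn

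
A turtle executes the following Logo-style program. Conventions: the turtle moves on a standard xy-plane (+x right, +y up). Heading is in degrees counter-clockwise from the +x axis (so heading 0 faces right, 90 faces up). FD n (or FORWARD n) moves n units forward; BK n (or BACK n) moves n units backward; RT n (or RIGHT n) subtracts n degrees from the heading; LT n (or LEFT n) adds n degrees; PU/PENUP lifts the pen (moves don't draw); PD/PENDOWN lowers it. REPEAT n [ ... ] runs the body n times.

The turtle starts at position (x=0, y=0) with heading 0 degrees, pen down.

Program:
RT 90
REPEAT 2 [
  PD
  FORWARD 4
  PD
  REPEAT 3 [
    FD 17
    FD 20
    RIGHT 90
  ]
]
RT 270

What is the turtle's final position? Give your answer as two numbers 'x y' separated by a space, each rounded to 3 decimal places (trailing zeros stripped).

Executing turtle program step by step:
Start: pos=(0,0), heading=0, pen down
RT 90: heading 0 -> 270
REPEAT 2 [
  -- iteration 1/2 --
  PD: pen down
  FD 4: (0,0) -> (0,-4) [heading=270, draw]
  PD: pen down
  REPEAT 3 [
    -- iteration 1/3 --
    FD 17: (0,-4) -> (0,-21) [heading=270, draw]
    FD 20: (0,-21) -> (0,-41) [heading=270, draw]
    RT 90: heading 270 -> 180
    -- iteration 2/3 --
    FD 17: (0,-41) -> (-17,-41) [heading=180, draw]
    FD 20: (-17,-41) -> (-37,-41) [heading=180, draw]
    RT 90: heading 180 -> 90
    -- iteration 3/3 --
    FD 17: (-37,-41) -> (-37,-24) [heading=90, draw]
    FD 20: (-37,-24) -> (-37,-4) [heading=90, draw]
    RT 90: heading 90 -> 0
  ]
  -- iteration 2/2 --
  PD: pen down
  FD 4: (-37,-4) -> (-33,-4) [heading=0, draw]
  PD: pen down
  REPEAT 3 [
    -- iteration 1/3 --
    FD 17: (-33,-4) -> (-16,-4) [heading=0, draw]
    FD 20: (-16,-4) -> (4,-4) [heading=0, draw]
    RT 90: heading 0 -> 270
    -- iteration 2/3 --
    FD 17: (4,-4) -> (4,-21) [heading=270, draw]
    FD 20: (4,-21) -> (4,-41) [heading=270, draw]
    RT 90: heading 270 -> 180
    -- iteration 3/3 --
    FD 17: (4,-41) -> (-13,-41) [heading=180, draw]
    FD 20: (-13,-41) -> (-33,-41) [heading=180, draw]
    RT 90: heading 180 -> 90
  ]
]
RT 270: heading 90 -> 180
Final: pos=(-33,-41), heading=180, 14 segment(s) drawn

Answer: -33 -41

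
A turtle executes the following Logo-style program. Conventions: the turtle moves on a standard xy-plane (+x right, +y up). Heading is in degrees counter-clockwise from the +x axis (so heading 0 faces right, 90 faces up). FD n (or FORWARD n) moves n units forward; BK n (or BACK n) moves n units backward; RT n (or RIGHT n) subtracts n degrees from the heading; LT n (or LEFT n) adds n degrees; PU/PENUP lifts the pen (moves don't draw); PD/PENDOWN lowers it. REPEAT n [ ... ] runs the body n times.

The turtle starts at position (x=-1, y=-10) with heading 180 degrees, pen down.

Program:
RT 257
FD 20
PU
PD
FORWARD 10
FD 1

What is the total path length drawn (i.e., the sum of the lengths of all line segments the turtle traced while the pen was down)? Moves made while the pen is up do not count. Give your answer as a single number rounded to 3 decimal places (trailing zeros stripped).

Answer: 31

Derivation:
Executing turtle program step by step:
Start: pos=(-1,-10), heading=180, pen down
RT 257: heading 180 -> 283
FD 20: (-1,-10) -> (3.499,-29.487) [heading=283, draw]
PU: pen up
PD: pen down
FD 10: (3.499,-29.487) -> (5.749,-39.231) [heading=283, draw]
FD 1: (5.749,-39.231) -> (5.973,-40.205) [heading=283, draw]
Final: pos=(5.973,-40.205), heading=283, 3 segment(s) drawn

Segment lengths:
  seg 1: (-1,-10) -> (3.499,-29.487), length = 20
  seg 2: (3.499,-29.487) -> (5.749,-39.231), length = 10
  seg 3: (5.749,-39.231) -> (5.973,-40.205), length = 1
Total = 31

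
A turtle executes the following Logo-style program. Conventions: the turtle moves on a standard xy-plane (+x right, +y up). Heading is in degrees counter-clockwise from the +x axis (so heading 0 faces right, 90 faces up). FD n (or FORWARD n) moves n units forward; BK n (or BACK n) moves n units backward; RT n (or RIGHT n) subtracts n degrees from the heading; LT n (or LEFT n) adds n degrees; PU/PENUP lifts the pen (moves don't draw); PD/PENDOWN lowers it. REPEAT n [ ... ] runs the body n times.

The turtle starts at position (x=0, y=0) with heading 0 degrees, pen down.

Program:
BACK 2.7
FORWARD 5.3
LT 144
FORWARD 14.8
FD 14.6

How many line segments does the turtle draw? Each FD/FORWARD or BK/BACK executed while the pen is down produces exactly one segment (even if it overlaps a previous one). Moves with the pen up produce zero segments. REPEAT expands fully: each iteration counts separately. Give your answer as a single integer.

Answer: 4

Derivation:
Executing turtle program step by step:
Start: pos=(0,0), heading=0, pen down
BK 2.7: (0,0) -> (-2.7,0) [heading=0, draw]
FD 5.3: (-2.7,0) -> (2.6,0) [heading=0, draw]
LT 144: heading 0 -> 144
FD 14.8: (2.6,0) -> (-9.373,8.699) [heading=144, draw]
FD 14.6: (-9.373,8.699) -> (-21.185,17.281) [heading=144, draw]
Final: pos=(-21.185,17.281), heading=144, 4 segment(s) drawn
Segments drawn: 4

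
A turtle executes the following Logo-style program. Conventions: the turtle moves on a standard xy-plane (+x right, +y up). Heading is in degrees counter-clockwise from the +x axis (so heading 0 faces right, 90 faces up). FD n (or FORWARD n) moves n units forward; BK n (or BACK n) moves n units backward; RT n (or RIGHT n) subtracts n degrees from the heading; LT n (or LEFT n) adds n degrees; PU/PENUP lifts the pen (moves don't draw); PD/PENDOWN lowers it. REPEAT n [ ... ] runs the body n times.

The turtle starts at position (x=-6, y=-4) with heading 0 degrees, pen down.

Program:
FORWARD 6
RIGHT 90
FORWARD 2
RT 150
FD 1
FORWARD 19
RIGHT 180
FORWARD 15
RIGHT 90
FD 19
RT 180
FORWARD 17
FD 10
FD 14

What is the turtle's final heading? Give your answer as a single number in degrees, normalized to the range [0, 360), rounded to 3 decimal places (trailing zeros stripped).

Answer: 30

Derivation:
Executing turtle program step by step:
Start: pos=(-6,-4), heading=0, pen down
FD 6: (-6,-4) -> (0,-4) [heading=0, draw]
RT 90: heading 0 -> 270
FD 2: (0,-4) -> (0,-6) [heading=270, draw]
RT 150: heading 270 -> 120
FD 1: (0,-6) -> (-0.5,-5.134) [heading=120, draw]
FD 19: (-0.5,-5.134) -> (-10,11.321) [heading=120, draw]
RT 180: heading 120 -> 300
FD 15: (-10,11.321) -> (-2.5,-1.67) [heading=300, draw]
RT 90: heading 300 -> 210
FD 19: (-2.5,-1.67) -> (-18.954,-11.17) [heading=210, draw]
RT 180: heading 210 -> 30
FD 17: (-18.954,-11.17) -> (-4.232,-2.67) [heading=30, draw]
FD 10: (-4.232,-2.67) -> (4.428,2.33) [heading=30, draw]
FD 14: (4.428,2.33) -> (16.553,9.33) [heading=30, draw]
Final: pos=(16.553,9.33), heading=30, 9 segment(s) drawn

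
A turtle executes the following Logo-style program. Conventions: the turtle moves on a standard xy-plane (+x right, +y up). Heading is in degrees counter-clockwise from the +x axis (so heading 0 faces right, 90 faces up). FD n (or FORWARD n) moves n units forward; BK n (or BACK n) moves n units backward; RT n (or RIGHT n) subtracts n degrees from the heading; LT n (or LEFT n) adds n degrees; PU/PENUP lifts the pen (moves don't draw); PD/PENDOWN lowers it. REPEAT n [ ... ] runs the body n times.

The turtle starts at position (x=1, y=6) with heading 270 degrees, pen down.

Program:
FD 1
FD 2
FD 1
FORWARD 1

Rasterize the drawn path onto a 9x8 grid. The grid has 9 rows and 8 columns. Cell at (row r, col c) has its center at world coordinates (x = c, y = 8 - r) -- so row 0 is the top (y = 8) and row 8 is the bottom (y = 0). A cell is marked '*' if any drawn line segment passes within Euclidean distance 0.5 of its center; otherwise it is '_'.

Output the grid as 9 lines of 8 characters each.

Segment 0: (1,6) -> (1,5)
Segment 1: (1,5) -> (1,3)
Segment 2: (1,3) -> (1,2)
Segment 3: (1,2) -> (1,1)

Answer: ________
________
_*______
_*______
_*______
_*______
_*______
_*______
________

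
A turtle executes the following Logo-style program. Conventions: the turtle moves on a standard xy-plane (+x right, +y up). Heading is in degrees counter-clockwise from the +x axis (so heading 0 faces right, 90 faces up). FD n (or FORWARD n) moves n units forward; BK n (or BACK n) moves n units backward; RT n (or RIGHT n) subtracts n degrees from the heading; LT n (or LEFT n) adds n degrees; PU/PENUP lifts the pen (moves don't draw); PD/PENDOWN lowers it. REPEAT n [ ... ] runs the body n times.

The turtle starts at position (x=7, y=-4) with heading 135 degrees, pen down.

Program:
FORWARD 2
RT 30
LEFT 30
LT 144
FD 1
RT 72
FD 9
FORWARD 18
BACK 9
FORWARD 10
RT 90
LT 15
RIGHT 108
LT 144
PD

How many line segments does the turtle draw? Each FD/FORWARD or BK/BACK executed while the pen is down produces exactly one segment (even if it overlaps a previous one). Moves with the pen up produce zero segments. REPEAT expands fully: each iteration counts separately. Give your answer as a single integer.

Answer: 6

Derivation:
Executing turtle program step by step:
Start: pos=(7,-4), heading=135, pen down
FD 2: (7,-4) -> (5.586,-2.586) [heading=135, draw]
RT 30: heading 135 -> 105
LT 30: heading 105 -> 135
LT 144: heading 135 -> 279
FD 1: (5.586,-2.586) -> (5.742,-3.573) [heading=279, draw]
RT 72: heading 279 -> 207
FD 9: (5.742,-3.573) -> (-2.277,-7.659) [heading=207, draw]
FD 18: (-2.277,-7.659) -> (-18.315,-15.831) [heading=207, draw]
BK 9: (-18.315,-15.831) -> (-10.296,-11.745) [heading=207, draw]
FD 10: (-10.296,-11.745) -> (-19.206,-16.285) [heading=207, draw]
RT 90: heading 207 -> 117
LT 15: heading 117 -> 132
RT 108: heading 132 -> 24
LT 144: heading 24 -> 168
PD: pen down
Final: pos=(-19.206,-16.285), heading=168, 6 segment(s) drawn
Segments drawn: 6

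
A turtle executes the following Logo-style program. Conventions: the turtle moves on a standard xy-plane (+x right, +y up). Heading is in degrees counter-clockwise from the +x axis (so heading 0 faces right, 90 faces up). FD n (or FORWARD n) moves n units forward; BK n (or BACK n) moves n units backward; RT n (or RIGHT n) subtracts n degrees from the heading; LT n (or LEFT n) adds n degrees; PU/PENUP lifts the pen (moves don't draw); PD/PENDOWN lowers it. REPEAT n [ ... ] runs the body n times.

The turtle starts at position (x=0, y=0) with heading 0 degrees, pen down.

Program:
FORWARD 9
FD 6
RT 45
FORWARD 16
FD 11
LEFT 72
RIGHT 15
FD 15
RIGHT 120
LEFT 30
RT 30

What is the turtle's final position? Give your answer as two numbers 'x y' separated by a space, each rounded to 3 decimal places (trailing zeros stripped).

Answer: 48.764 -15.973

Derivation:
Executing turtle program step by step:
Start: pos=(0,0), heading=0, pen down
FD 9: (0,0) -> (9,0) [heading=0, draw]
FD 6: (9,0) -> (15,0) [heading=0, draw]
RT 45: heading 0 -> 315
FD 16: (15,0) -> (26.314,-11.314) [heading=315, draw]
FD 11: (26.314,-11.314) -> (34.092,-19.092) [heading=315, draw]
LT 72: heading 315 -> 27
RT 15: heading 27 -> 12
FD 15: (34.092,-19.092) -> (48.764,-15.973) [heading=12, draw]
RT 120: heading 12 -> 252
LT 30: heading 252 -> 282
RT 30: heading 282 -> 252
Final: pos=(48.764,-15.973), heading=252, 5 segment(s) drawn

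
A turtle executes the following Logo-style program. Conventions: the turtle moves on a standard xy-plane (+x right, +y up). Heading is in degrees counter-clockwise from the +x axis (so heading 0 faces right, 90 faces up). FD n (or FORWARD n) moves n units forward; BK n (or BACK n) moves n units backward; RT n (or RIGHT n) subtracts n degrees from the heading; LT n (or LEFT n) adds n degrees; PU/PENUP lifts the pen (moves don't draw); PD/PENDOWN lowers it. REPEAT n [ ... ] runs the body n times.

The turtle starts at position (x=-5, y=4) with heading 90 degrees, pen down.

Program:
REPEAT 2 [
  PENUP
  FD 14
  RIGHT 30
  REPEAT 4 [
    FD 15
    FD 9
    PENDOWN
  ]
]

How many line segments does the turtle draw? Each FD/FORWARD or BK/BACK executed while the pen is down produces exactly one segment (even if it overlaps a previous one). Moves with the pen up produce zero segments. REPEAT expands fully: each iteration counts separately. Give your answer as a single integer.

Executing turtle program step by step:
Start: pos=(-5,4), heading=90, pen down
REPEAT 2 [
  -- iteration 1/2 --
  PU: pen up
  FD 14: (-5,4) -> (-5,18) [heading=90, move]
  RT 30: heading 90 -> 60
  REPEAT 4 [
    -- iteration 1/4 --
    FD 15: (-5,18) -> (2.5,30.99) [heading=60, move]
    FD 9: (2.5,30.99) -> (7,38.785) [heading=60, move]
    PD: pen down
    -- iteration 2/4 --
    FD 15: (7,38.785) -> (14.5,51.775) [heading=60, draw]
    FD 9: (14.5,51.775) -> (19,59.569) [heading=60, draw]
    PD: pen down
    -- iteration 3/4 --
    FD 15: (19,59.569) -> (26.5,72.56) [heading=60, draw]
    FD 9: (26.5,72.56) -> (31,80.354) [heading=60, draw]
    PD: pen down
    -- iteration 4/4 --
    FD 15: (31,80.354) -> (38.5,93.344) [heading=60, draw]
    FD 9: (38.5,93.344) -> (43,101.138) [heading=60, draw]
    PD: pen down
  ]
  -- iteration 2/2 --
  PU: pen up
  FD 14: (43,101.138) -> (50,113.263) [heading=60, move]
  RT 30: heading 60 -> 30
  REPEAT 4 [
    -- iteration 1/4 --
    FD 15: (50,113.263) -> (62.99,120.763) [heading=30, move]
    FD 9: (62.99,120.763) -> (70.785,125.263) [heading=30, move]
    PD: pen down
    -- iteration 2/4 --
    FD 15: (70.785,125.263) -> (83.775,132.763) [heading=30, draw]
    FD 9: (83.775,132.763) -> (91.569,137.263) [heading=30, draw]
    PD: pen down
    -- iteration 3/4 --
    FD 15: (91.569,137.263) -> (104.56,144.763) [heading=30, draw]
    FD 9: (104.56,144.763) -> (112.354,149.263) [heading=30, draw]
    PD: pen down
    -- iteration 4/4 --
    FD 15: (112.354,149.263) -> (125.344,156.763) [heading=30, draw]
    FD 9: (125.344,156.763) -> (133.138,161.263) [heading=30, draw]
    PD: pen down
  ]
]
Final: pos=(133.138,161.263), heading=30, 12 segment(s) drawn
Segments drawn: 12

Answer: 12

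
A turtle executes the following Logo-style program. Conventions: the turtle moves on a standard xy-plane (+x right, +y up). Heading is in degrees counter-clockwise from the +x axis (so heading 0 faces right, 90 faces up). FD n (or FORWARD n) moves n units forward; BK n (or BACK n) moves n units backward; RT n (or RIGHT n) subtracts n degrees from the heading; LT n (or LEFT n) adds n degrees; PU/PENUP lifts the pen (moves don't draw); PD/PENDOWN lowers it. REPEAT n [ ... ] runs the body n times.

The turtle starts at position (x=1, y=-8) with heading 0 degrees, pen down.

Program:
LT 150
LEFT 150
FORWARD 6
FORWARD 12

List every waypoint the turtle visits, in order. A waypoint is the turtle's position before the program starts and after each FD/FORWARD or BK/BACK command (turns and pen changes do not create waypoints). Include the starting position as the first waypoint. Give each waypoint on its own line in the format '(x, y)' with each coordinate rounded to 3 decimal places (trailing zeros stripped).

Answer: (1, -8)
(4, -13.196)
(10, -23.588)

Derivation:
Executing turtle program step by step:
Start: pos=(1,-8), heading=0, pen down
LT 150: heading 0 -> 150
LT 150: heading 150 -> 300
FD 6: (1,-8) -> (4,-13.196) [heading=300, draw]
FD 12: (4,-13.196) -> (10,-23.588) [heading=300, draw]
Final: pos=(10,-23.588), heading=300, 2 segment(s) drawn
Waypoints (3 total):
(1, -8)
(4, -13.196)
(10, -23.588)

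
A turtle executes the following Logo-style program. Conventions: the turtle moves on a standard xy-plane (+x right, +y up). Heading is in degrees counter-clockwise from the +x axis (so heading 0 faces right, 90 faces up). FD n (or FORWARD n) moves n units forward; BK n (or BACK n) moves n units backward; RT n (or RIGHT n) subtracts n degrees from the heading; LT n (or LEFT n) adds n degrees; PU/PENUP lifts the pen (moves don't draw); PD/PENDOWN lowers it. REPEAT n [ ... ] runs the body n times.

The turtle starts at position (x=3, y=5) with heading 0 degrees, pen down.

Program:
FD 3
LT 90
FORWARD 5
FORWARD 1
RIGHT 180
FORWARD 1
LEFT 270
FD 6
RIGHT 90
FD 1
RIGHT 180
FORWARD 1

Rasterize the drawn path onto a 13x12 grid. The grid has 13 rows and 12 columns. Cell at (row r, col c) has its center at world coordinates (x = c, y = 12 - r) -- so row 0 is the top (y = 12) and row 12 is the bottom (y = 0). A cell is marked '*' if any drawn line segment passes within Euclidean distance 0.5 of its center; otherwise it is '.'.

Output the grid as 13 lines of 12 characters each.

Segment 0: (3,5) -> (6,5)
Segment 1: (6,5) -> (6,10)
Segment 2: (6,10) -> (6,11)
Segment 3: (6,11) -> (6,10)
Segment 4: (6,10) -> (0,10)
Segment 5: (0,10) -> (0,11)
Segment 6: (0,11) -> (0,10)

Answer: ............
*.....*.....
*******.....
......*.....
......*.....
......*.....
......*.....
...****.....
............
............
............
............
............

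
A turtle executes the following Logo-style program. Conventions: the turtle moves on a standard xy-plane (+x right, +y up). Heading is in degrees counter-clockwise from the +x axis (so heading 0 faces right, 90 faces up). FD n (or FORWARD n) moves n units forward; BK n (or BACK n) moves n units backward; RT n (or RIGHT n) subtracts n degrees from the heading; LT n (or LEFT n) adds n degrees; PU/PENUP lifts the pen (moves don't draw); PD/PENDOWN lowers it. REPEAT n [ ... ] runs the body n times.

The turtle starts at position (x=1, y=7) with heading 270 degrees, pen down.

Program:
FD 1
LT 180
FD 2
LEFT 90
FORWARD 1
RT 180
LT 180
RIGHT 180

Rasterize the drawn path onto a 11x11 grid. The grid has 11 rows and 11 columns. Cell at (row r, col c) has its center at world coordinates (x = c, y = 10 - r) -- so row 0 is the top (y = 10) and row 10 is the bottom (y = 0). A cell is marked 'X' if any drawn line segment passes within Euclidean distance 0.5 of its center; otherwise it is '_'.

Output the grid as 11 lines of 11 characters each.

Answer: ___________
___________
XX_________
_X_________
_X_________
___________
___________
___________
___________
___________
___________

Derivation:
Segment 0: (1,7) -> (1,6)
Segment 1: (1,6) -> (1,8)
Segment 2: (1,8) -> (0,8)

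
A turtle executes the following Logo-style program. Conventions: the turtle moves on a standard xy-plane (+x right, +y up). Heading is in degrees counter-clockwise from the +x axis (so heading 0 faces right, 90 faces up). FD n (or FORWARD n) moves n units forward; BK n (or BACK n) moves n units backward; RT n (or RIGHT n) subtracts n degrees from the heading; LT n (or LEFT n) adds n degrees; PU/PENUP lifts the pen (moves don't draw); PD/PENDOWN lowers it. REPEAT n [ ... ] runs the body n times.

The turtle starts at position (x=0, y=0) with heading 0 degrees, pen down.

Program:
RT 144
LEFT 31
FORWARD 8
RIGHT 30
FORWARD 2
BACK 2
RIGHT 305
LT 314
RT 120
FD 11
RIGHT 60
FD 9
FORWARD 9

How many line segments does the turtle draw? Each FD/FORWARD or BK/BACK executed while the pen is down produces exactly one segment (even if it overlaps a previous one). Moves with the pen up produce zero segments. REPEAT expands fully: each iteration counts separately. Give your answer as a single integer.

Executing turtle program step by step:
Start: pos=(0,0), heading=0, pen down
RT 144: heading 0 -> 216
LT 31: heading 216 -> 247
FD 8: (0,0) -> (-3.126,-7.364) [heading=247, draw]
RT 30: heading 247 -> 217
FD 2: (-3.126,-7.364) -> (-4.723,-8.568) [heading=217, draw]
BK 2: (-4.723,-8.568) -> (-3.126,-7.364) [heading=217, draw]
RT 305: heading 217 -> 272
LT 314: heading 272 -> 226
RT 120: heading 226 -> 106
FD 11: (-3.126,-7.364) -> (-6.158,3.21) [heading=106, draw]
RT 60: heading 106 -> 46
FD 9: (-6.158,3.21) -> (0.094,9.684) [heading=46, draw]
FD 9: (0.094,9.684) -> (6.346,16.158) [heading=46, draw]
Final: pos=(6.346,16.158), heading=46, 6 segment(s) drawn
Segments drawn: 6

Answer: 6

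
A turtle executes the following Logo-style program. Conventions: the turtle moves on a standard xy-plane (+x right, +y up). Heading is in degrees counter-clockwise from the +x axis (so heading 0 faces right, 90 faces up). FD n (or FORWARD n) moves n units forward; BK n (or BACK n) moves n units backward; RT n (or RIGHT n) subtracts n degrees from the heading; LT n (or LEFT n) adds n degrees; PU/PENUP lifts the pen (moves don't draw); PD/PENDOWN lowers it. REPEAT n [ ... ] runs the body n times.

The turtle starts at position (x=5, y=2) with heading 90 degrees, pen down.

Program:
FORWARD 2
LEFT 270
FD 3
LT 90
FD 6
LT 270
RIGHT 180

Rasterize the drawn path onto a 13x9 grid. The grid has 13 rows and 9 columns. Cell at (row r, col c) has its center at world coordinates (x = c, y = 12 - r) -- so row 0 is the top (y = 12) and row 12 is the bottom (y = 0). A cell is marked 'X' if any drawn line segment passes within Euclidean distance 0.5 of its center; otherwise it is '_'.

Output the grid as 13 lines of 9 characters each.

Segment 0: (5,2) -> (5,4)
Segment 1: (5,4) -> (8,4)
Segment 2: (8,4) -> (8,10)

Answer: _________
_________
________X
________X
________X
________X
________X
________X
_____XXXX
_____X___
_____X___
_________
_________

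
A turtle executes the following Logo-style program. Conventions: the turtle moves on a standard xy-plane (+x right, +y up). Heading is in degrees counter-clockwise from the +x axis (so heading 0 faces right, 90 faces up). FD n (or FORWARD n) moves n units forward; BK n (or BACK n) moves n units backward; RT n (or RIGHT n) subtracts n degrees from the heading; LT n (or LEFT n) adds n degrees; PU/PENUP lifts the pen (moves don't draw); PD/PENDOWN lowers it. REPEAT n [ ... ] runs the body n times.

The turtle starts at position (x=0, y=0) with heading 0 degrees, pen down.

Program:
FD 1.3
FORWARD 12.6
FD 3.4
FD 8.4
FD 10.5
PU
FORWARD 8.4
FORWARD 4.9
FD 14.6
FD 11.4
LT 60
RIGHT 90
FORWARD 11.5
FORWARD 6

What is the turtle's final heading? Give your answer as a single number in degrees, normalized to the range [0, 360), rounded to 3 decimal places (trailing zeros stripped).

Executing turtle program step by step:
Start: pos=(0,0), heading=0, pen down
FD 1.3: (0,0) -> (1.3,0) [heading=0, draw]
FD 12.6: (1.3,0) -> (13.9,0) [heading=0, draw]
FD 3.4: (13.9,0) -> (17.3,0) [heading=0, draw]
FD 8.4: (17.3,0) -> (25.7,0) [heading=0, draw]
FD 10.5: (25.7,0) -> (36.2,0) [heading=0, draw]
PU: pen up
FD 8.4: (36.2,0) -> (44.6,0) [heading=0, move]
FD 4.9: (44.6,0) -> (49.5,0) [heading=0, move]
FD 14.6: (49.5,0) -> (64.1,0) [heading=0, move]
FD 11.4: (64.1,0) -> (75.5,0) [heading=0, move]
LT 60: heading 0 -> 60
RT 90: heading 60 -> 330
FD 11.5: (75.5,0) -> (85.459,-5.75) [heading=330, move]
FD 6: (85.459,-5.75) -> (90.655,-8.75) [heading=330, move]
Final: pos=(90.655,-8.75), heading=330, 5 segment(s) drawn

Answer: 330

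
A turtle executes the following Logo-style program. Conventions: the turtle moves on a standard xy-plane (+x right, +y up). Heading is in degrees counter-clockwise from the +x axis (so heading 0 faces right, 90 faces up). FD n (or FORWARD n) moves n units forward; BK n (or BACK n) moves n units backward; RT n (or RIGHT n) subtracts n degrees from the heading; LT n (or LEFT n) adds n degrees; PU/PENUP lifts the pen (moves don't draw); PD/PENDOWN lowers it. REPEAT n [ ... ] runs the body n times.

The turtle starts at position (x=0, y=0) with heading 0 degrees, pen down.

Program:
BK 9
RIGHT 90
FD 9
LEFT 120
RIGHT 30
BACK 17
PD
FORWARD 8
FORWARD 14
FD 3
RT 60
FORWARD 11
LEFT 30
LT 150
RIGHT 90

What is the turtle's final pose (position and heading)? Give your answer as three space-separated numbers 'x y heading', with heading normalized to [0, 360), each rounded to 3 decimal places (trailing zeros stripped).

Executing turtle program step by step:
Start: pos=(0,0), heading=0, pen down
BK 9: (0,0) -> (-9,0) [heading=0, draw]
RT 90: heading 0 -> 270
FD 9: (-9,0) -> (-9,-9) [heading=270, draw]
LT 120: heading 270 -> 30
RT 30: heading 30 -> 0
BK 17: (-9,-9) -> (-26,-9) [heading=0, draw]
PD: pen down
FD 8: (-26,-9) -> (-18,-9) [heading=0, draw]
FD 14: (-18,-9) -> (-4,-9) [heading=0, draw]
FD 3: (-4,-9) -> (-1,-9) [heading=0, draw]
RT 60: heading 0 -> 300
FD 11: (-1,-9) -> (4.5,-18.526) [heading=300, draw]
LT 30: heading 300 -> 330
LT 150: heading 330 -> 120
RT 90: heading 120 -> 30
Final: pos=(4.5,-18.526), heading=30, 7 segment(s) drawn

Answer: 4.5 -18.526 30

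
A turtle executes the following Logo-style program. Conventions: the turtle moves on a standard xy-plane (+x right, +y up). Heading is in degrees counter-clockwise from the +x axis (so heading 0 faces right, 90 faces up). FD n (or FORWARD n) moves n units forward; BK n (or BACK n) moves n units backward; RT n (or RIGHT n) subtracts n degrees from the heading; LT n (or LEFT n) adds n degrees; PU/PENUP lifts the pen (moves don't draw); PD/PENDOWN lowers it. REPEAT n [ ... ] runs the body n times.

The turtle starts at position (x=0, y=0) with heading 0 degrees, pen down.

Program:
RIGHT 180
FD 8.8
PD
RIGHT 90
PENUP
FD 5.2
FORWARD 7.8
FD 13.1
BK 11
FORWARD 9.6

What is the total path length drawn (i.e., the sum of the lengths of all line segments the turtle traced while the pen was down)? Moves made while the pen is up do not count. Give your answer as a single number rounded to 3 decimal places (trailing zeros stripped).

Executing turtle program step by step:
Start: pos=(0,0), heading=0, pen down
RT 180: heading 0 -> 180
FD 8.8: (0,0) -> (-8.8,0) [heading=180, draw]
PD: pen down
RT 90: heading 180 -> 90
PU: pen up
FD 5.2: (-8.8,0) -> (-8.8,5.2) [heading=90, move]
FD 7.8: (-8.8,5.2) -> (-8.8,13) [heading=90, move]
FD 13.1: (-8.8,13) -> (-8.8,26.1) [heading=90, move]
BK 11: (-8.8,26.1) -> (-8.8,15.1) [heading=90, move]
FD 9.6: (-8.8,15.1) -> (-8.8,24.7) [heading=90, move]
Final: pos=(-8.8,24.7), heading=90, 1 segment(s) drawn

Segment lengths:
  seg 1: (0,0) -> (-8.8,0), length = 8.8
Total = 8.8

Answer: 8.8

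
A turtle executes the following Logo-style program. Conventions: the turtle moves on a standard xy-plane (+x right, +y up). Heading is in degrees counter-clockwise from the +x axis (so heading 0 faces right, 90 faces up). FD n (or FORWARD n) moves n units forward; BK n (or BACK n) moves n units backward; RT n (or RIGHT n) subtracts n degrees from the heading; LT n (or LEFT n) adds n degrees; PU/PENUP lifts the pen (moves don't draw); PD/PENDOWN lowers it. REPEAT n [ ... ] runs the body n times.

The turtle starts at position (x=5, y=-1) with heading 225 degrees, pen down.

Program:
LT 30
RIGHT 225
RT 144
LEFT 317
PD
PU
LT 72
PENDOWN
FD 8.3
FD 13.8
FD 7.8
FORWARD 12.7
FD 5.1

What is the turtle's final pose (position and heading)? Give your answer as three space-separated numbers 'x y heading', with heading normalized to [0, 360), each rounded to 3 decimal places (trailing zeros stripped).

Executing turtle program step by step:
Start: pos=(5,-1), heading=225, pen down
LT 30: heading 225 -> 255
RT 225: heading 255 -> 30
RT 144: heading 30 -> 246
LT 317: heading 246 -> 203
PD: pen down
PU: pen up
LT 72: heading 203 -> 275
PD: pen down
FD 8.3: (5,-1) -> (5.723,-9.268) [heading=275, draw]
FD 13.8: (5.723,-9.268) -> (6.926,-23.016) [heading=275, draw]
FD 7.8: (6.926,-23.016) -> (7.606,-30.786) [heading=275, draw]
FD 12.7: (7.606,-30.786) -> (8.713,-43.438) [heading=275, draw]
FD 5.1: (8.713,-43.438) -> (9.157,-48.518) [heading=275, draw]
Final: pos=(9.157,-48.518), heading=275, 5 segment(s) drawn

Answer: 9.157 -48.518 275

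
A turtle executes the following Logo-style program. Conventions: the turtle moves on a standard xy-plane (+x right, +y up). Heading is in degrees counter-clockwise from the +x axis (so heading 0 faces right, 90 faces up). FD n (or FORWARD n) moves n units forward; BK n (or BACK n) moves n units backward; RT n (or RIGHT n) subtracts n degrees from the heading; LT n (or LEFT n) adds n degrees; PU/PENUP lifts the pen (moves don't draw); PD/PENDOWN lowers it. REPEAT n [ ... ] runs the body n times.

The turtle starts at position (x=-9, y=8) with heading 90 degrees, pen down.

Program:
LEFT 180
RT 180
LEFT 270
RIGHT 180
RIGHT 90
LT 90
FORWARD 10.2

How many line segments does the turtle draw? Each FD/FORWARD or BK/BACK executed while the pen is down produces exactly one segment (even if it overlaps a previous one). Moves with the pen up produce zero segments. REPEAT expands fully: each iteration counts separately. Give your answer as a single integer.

Answer: 1

Derivation:
Executing turtle program step by step:
Start: pos=(-9,8), heading=90, pen down
LT 180: heading 90 -> 270
RT 180: heading 270 -> 90
LT 270: heading 90 -> 0
RT 180: heading 0 -> 180
RT 90: heading 180 -> 90
LT 90: heading 90 -> 180
FD 10.2: (-9,8) -> (-19.2,8) [heading=180, draw]
Final: pos=(-19.2,8), heading=180, 1 segment(s) drawn
Segments drawn: 1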